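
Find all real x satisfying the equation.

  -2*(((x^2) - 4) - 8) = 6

Step 1. [-2*(((x^2) - 4) - 8) = 6] LHS = -2·(…); ÷-2 both sides, so div: ((x^2) - 4) - 8 = -3.
Step 2. [((x^2) - 4) - 8 = -3] 8 comes off first (add 8), so sub: (x^2) - 4 = 5.
Step 3. [(x^2) - 4 = 5] peel the -4: add 4 from each side. So sub: x^2 = 9.
Step 4. [x^2 = 9] LHS squared, RHS 9 ≥ 0: apply √ (±). So sqrt: x = 3 or -3.

Answer: x ∈ {-3, 3}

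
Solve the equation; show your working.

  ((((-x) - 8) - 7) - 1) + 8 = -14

Step 1. [((((-x) - 8) - 7) - 1) + 8 = -14] 8 comes off first (subtract 8) ⇒ sub: (((-x) - 8) - 7) - 1 = -22.
Step 2. [(((-x) - 8) - 7) - 1 = -22] 1 comes off first (add 1), so sub: ((-x) - 8) - 7 = -21.
Step 3. [((-x) - 8) - 7 = -21] add 7: x sits inside (… - 7) ⇒ sub: (-x) - 8 = -14.
Step 4. [(-x) - 8 = -14] peel the -8: add 8 from each side, so sub: -x = -6.
Step 5. [-x = -6] LHS negated; negate both sides, so neg: x = 6.

Answer: x ∈ {6}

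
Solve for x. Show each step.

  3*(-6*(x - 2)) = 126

Step 1. [3*(-6*(x - 2)) = 126] 3·(inner) — divide through by 3 ⇒ div: -6*(x - 2) = 42.
Step 2. [-6*(x - 2) = 42] -6 out front; divide by -6. So div: x - 2 = -7.
Step 3. [x - 2 = -7] -2 is outermost — add 2 both sides ⇒ sub: x = -5.

Answer: x ∈ {-5}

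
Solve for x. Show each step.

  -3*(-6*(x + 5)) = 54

Step 1. [-3*(-6*(x + 5)) = 54] divide by the outer -3, so div: -6*(x + 5) = -18.
Step 2. [-6*(x + 5) = -18] LHS = -6·(…); ÷-6 both sides, so div: x + 5 = 3.
Step 3. [x + 5 = 3] subtract 5: x sits inside (… + 5), so sub: x = -2.

Answer: x ∈ {-2}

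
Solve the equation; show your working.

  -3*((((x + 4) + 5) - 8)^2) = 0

Step 1. [-3*((((x + 4) + 5) - 8)^2) = 0] leading coefficient -3: divide by -3 ⇒ div: (((x + 4) + 5) - 8)^2 = 0.
Step 2. [(((x + 4) + 5) - 8)^2 = 0] 0 ≥ 0, LHS is (·)² — take ±√, so sqrt: ((x + 4) + 5) - 8 = 0.
Step 3. [((x + 4) + 5) - 8 = 0] -8 is outermost — add 8 both sides. So sub: (x + 4) + 5 = 8.
Step 4. [(x + 4) + 5 = 8] peel the +5: subtract 5 from each side, so sub: x + 4 = 3.
Step 5. [x + 4 = 3] 4 comes off first (subtract 4) ⇒ sub: x = -1.

Answer: x ∈ {-1}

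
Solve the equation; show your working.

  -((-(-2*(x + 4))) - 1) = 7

Step 1. [-((-(-2*(x + 4))) - 1) = 7] LHS negated; negate both sides ⇒ neg: (-(-2*(x + 4))) - 1 = -7.
Step 2. [(-(-2*(x + 4))) - 1 = -7] peel the -1: add 1 from each side, so sub: -(-2*(x + 4)) = -6.
Step 3. [-(-2*(x + 4)) = -6] LHS negated; negate both sides, so neg: -2*(x + 4) = 6.
Step 4. [-2*(x + 4) = 6] divide by the outer -2, so div: x + 4 = -3.
Step 5. [x + 4 = -3] 4 comes off first (subtract 4), so sub: x = -7.

Answer: x ∈ {-7}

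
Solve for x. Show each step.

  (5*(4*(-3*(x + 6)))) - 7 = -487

Step 1. [(5*(4*(-3*(x + 6)))) - 7 = -487] the outer -7 inverts by adding 7 ⇒ sub: 5*(4*(-3*(x + 6))) = -480.
Step 2. [5*(4*(-3*(x + 6))) = -480] 5 out front; divide by 5. So div: 4*(-3*(x + 6)) = -96.
Step 3. [4*(-3*(x + 6)) = -96] leading coefficient 4: divide by 4. So div: -3*(x + 6) = -24.
Step 4. [-3*(x + 6) = -24] LHS = -3·(…); ÷-3 both sides. So div: x + 6 = 8.
Step 5. [x + 6 = 8] subtract 6: x sits inside (… + 6). So sub: x = 2.

Answer: x ∈ {2}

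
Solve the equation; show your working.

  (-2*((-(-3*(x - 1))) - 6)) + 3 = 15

Step 1. [(-2*((-(-3*(x - 1))) - 6)) + 3 = 15] peel the +3: subtract 3 from each side ⇒ sub: -2*((-(-3*(x - 1))) - 6) = 12.
Step 2. [-2*((-(-3*(x - 1))) - 6) = 12] -2 out front; divide by -2 ⇒ div: (-(-3*(x - 1))) - 6 = -6.
Step 3. [(-(-3*(x - 1))) - 6 = -6] the outer -6 inverts by adding 6, so sub: -(-3*(x - 1)) = 0.
Step 4. [-(-3*(x - 1)) = 0] LHS negated; negate both sides, so neg: -3*(x - 1) = 0.
Step 5. [-3*(x - 1) = 0] -3 out front; divide by -3 ⇒ div: x - 1 = 0.
Step 6. [x - 1 = 0] the outer -1 inverts by adding 1, so sub: x = 1.

Answer: x ∈ {1}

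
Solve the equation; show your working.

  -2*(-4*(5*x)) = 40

Step 1. [-2*(-4*(5*x)) = 40] LHS = -2·(…); ÷-2 both sides. So div: -4*(5*x) = -20.
Step 2. [-4*(5*x) = -20] LHS = -4·(…); ÷-4 both sides. So div: 5*x = 5.
Step 3. [5*x = 5] divide by the outer 5, so div: x = 1.

Answer: x ∈ {1}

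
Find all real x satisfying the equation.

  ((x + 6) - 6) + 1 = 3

Step 1. [((x + 6) - 6) + 1 = 3] peel the +1: subtract 1 from each side ⇒ sub: (x + 6) - 6 = 2.
Step 2. [(x + 6) - 6 = 2] the outer -6 inverts by adding 6, so sub: x + 6 = 8.
Step 3. [x + 6 = 8] subtract 6: x sits inside (… + 6). So sub: x = 2.

Answer: x ∈ {2}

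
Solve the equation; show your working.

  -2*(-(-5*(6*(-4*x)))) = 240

Step 1. [-2*(-(-5*(6*(-4*x)))) = 240] divide by the outer -2 ⇒ div: -(-5*(6*(-4*x))) = -120.
Step 2. [-(-5*(6*(-4*x))) = -120] leading − — multiply by −1, so neg: -5*(6*(-4*x)) = 120.
Step 3. [-5*(6*(-4*x)) = 120] divide by the outer -5. So div: 6*(-4*x) = -24.
Step 4. [6*(-4*x) = -24] 6·(inner) — divide through by 6. So div: -4*x = -4.
Step 5. [-4*x = -4] LHS = -4·(…); ÷-4 both sides. So div: x = 1.

Answer: x ∈ {1}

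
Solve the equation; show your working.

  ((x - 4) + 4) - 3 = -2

Step 1. [((x - 4) + 4) - 3 = -2] 3 comes off first (add 3) ⇒ sub: (x - 4) + 4 = 1.
Step 2. [(x - 4) + 4 = 1] the outer +4 inverts by subtracting 4 ⇒ sub: x - 4 = -3.
Step 3. [x - 4 = -3] add 4: x sits inside (… - 4). So sub: x = 1.

Answer: x ∈ {1}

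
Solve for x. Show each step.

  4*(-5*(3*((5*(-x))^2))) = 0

Step 1. [4*(-5*(3*((5*(-x))^2))) = 0] divide by the outer 4, so div: -5*(3*((5*(-x))^2)) = 0.
Step 2. [-5*(3*((5*(-x))^2)) = 0] -5·(inner) — divide through by -5 ⇒ div: 3*((5*(-x))^2) = 0.
Step 3. [3*((5*(-x))^2) = 0] LHS = 3·(…); ÷3 both sides, so div: (5*(-x))^2 = 0.
Step 4. [(5*(-x))^2 = 0] 0 ≥ 0, LHS is (·)² — take ±√, so sqrt: 5*(-x) = 0.
Step 5. [5*(-x) = 0] 5·(inner) — divide through by 5 ⇒ div: -x = 0.
Step 6. [-x = 0] leading − — multiply by −1, so neg: x = 0.

Answer: x ∈ {0}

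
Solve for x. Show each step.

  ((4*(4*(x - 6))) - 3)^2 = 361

Step 1. [((4*(4*(x - 6))) - 3)^2 = 361] LHS squared, RHS 361 ≥ 0: apply √ (±), so sqrt: (4*(4*(x - 6))) - 3 = 19 or -19.
Step 2. [(4*(4*(x - 6))) - 3 = 19 or -19] peel the -3: add 3 from each side ⇒ sub: 4*(4*(x - 6)) = 22 or -16.
Step 3. [4*(4*(x - 6)) = 22 or -16] 4 out front; divide by 4. So div: 4*(x - 6) = 11/2 or -4.
Step 4. [4*(x - 6) = 11/2 or -4] divide by the outer 4, so div: x - 6 = 11/8 or -1.
Step 5. [x - 6 = 11/8 or -1] -6 is outermost — add 6 both sides ⇒ sub: x = 59/8 or 5.

Answer: x ∈ {5, 59/8}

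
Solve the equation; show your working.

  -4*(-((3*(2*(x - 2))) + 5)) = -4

Step 1. [-4*(-((3*(2*(x - 2))) + 5)) = -4] -4 out front; divide by -4. So div: -((3*(2*(x - 2))) + 5) = 1.
Step 2. [-((3*(2*(x - 2))) + 5) = 1] LHS negated; negate both sides ⇒ neg: (3*(2*(x - 2))) + 5 = -1.
Step 3. [(3*(2*(x - 2))) + 5 = -1] subtract 5: x sits inside (… + 5) ⇒ sub: 3*(2*(x - 2)) = -6.
Step 4. [3*(2*(x - 2)) = -6] leading coefficient 3: divide by 3. So div: 2*(x - 2) = -2.
Step 5. [2*(x - 2) = -2] leading coefficient 2: divide by 2, so div: x - 2 = -1.
Step 6. [x - 2 = -1] the outer -2 inverts by adding 2 ⇒ sub: x = 1.

Answer: x ∈ {1}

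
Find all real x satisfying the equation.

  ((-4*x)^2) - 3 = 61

Step 1. [((-4*x)^2) - 3 = 61] -3 is outermost — add 3 both sides. So sub: (-4*x)^2 = 64.
Step 2. [(-4*x)^2 = 64] LHS squared, RHS 64 ≥ 0: apply √ (±) ⇒ sqrt: -4*x = 8 or -8.
Step 3. [-4*x = 8 or -8] -4·(inner) — divide through by -4. So div: x = -2 or 2.

Answer: x ∈ {-2, 2}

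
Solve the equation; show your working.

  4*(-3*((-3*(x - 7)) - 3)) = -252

Step 1. [4*(-3*((-3*(x - 7)) - 3)) = -252] 4 out front; divide by 4. So div: -3*((-3*(x - 7)) - 3) = -63.
Step 2. [-3*((-3*(x - 7)) - 3) = -63] divide by the outer -3, so div: (-3*(x - 7)) - 3 = 21.
Step 3. [(-3*(x - 7)) - 3 = 21] add 3: x sits inside (… - 3). So sub: -3*(x - 7) = 24.
Step 4. [-3*(x - 7) = 24] -3 out front; divide by -3, so div: x - 7 = -8.
Step 5. [x - 7 = -8] the outer -7 inverts by adding 7. So sub: x = -1.

Answer: x ∈ {-1}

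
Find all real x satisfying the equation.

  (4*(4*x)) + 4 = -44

Step 1. [(4*(4*x)) + 4 = -44] common factor 4 (LHS and -44) — divide through ⇒ factor: (4*x) + 1 = -11.
Step 2. [(4*x) + 1 = -11] subtract 1: x sits inside (… + 1), so sub: 4*x = -12.
Step 3. [4*x = -12] leading coefficient 4: divide by 4 ⇒ div: x = -3.

Answer: x ∈ {-3}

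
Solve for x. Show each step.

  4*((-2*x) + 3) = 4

Step 1. [4*((-2*x) + 3) = 4] 4·(inner) — divide through by 4. So div: (-2*x) + 3 = 1.
Step 2. [(-2*x) + 3 = 1] peel the +3: subtract 3 from each side. So sub: -2*x = -2.
Step 3. [-2*x = -2] divide by the outer -2 ⇒ div: x = 1.

Answer: x ∈ {1}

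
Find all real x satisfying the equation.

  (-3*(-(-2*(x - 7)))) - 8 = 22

Step 1. [(-3*(-(-2*(x - 7)))) - 8 = 22] the outer -8 inverts by adding 8 ⇒ sub: -3*(-(-2*(x - 7))) = 30.
Step 2. [-3*(-(-2*(x - 7))) = 30] divide by the outer -3. So div: -(-2*(x - 7)) = -10.
Step 3. [-(-2*(x - 7)) = -10] LHS negated; negate both sides, so neg: -2*(x - 7) = 10.
Step 4. [-2*(x - 7) = 10] -2·(inner) — divide through by -2 ⇒ div: x - 7 = -5.
Step 5. [x - 7 = -5] add 7: x sits inside (… - 7) ⇒ sub: x = 2.

Answer: x ∈ {2}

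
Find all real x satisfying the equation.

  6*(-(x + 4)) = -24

Step 1. [6*(-(x + 4)) = -24] divide by the outer 6 ⇒ div: -(x + 4) = -4.
Step 2. [-(x + 4) = -4] flip signs both sides ⇒ neg: x + 4 = 4.
Step 3. [x + 4 = 4] 4 comes off first (subtract 4) ⇒ sub: x = 0.

Answer: x ∈ {0}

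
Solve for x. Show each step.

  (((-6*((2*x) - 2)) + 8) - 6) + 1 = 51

Step 1. [(((-6*((2*x) - 2)) + 8) - 6) + 1 = 51] subtract 1: x sits inside (… + 1), so sub: ((-6*((2*x) - 2)) + 8) - 6 = 50.
Step 2. [((-6*((2*x) - 2)) + 8) - 6 = 50] -6 is outermost — add 6 both sides. So sub: (-6*((2*x) - 2)) + 8 = 56.
Step 3. [(-6*((2*x) - 2)) + 8 = 56] +8 is outermost — subtract 8 both sides ⇒ sub: -6*((2*x) - 2) = 48.
Step 4. [-6*((2*x) - 2) = 48] -6·(inner) — divide through by -6. So div: (2*x) - 2 = -8.
Step 5. [(2*x) - 2 = -8] 2 divides every term; factor it out. So factor: x - 1 = -4.
Step 6. [x - 1 = -4] add 1: x sits inside (… - 1) ⇒ sub: x = -3.

Answer: x ∈ {-3}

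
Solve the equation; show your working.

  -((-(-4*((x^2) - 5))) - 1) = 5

Step 1. [-((-(-4*((x^2) - 5))) - 1) = 5] LHS negated; negate both sides ⇒ neg: (-(-4*((x^2) - 5))) - 1 = -5.
Step 2. [(-(-4*((x^2) - 5))) - 1 = -5] -1 is outermost — add 1 both sides, so sub: -(-4*((x^2) - 5)) = -4.
Step 3. [-(-4*((x^2) - 5)) = -4] leading − — multiply by −1 ⇒ neg: -4*((x^2) - 5) = 4.
Step 4. [-4*((x^2) - 5) = 4] -4·(inner) — divide through by -4 ⇒ div: (x^2) - 5 = -1.
Step 5. [(x^2) - 5 = -1] add 5: x sits inside (… - 5). So sub: x^2 = 4.
Step 6. [x^2 = 4] √ both sides: 4 ≥ 0 gives two branches, so sqrt: x = 2 or -2.

Answer: x ∈ {-2, 2}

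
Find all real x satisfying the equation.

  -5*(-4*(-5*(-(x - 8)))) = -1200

Step 1. [-5*(-4*(-5*(-(x - 8)))) = -1200] LHS = -5·(…); ÷-5 both sides. So div: -4*(-5*(-(x - 8))) = 240.
Step 2. [-4*(-5*(-(x - 8))) = 240] leading coefficient -4: divide by -4. So div: -5*(-(x - 8)) = -60.
Step 3. [-5*(-(x - 8)) = -60] -5·(inner) — divide through by -5 ⇒ div: -(x - 8) = 12.
Step 4. [-(x - 8) = 12] LHS negated; negate both sides, so neg: x - 8 = -12.
Step 5. [x - 8 = -12] -8 is outermost — add 8 both sides, so sub: x = -4.

Answer: x ∈ {-4}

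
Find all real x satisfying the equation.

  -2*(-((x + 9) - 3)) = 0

Step 1. [-2*(-((x + 9) - 3)) = 0] -2 out front; divide by -2, so div: -((x + 9) - 3) = 0.
Step 2. [-((x + 9) - 3) = 0] leading − — multiply by −1, so neg: (x + 9) - 3 = 0.
Step 3. [(x + 9) - 3 = 0] peel the -3: add 3 from each side. So sub: x + 9 = 3.
Step 4. [x + 9 = 3] +9 is outermost — subtract 9 both sides. So sub: x = -6.

Answer: x ∈ {-6}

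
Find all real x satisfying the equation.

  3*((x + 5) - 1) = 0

Step 1. [3*((x + 5) - 1) = 0] leading coefficient 3: divide by 3, so div: (x + 5) - 1 = 0.
Step 2. [(x + 5) - 1 = 0] the outer -1 inverts by adding 1. So sub: x + 5 = 1.
Step 3. [x + 5 = 1] peel the +5: subtract 5 from each side, so sub: x = -4.

Answer: x ∈ {-4}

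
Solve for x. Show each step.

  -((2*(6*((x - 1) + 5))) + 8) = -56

Step 1. [-((2*(6*((x - 1) + 5))) + 8) = -56] leading − — multiply by −1 ⇒ neg: (2*(6*((x - 1) + 5))) + 8 = 56.
Step 2. [(2*(6*((x - 1) + 5))) + 8 = 56] 8 comes off first (subtract 8). So sub: 2*(6*((x - 1) + 5)) = 48.
Step 3. [2*(6*((x - 1) + 5)) = 48] 2 out front; divide by 2. So div: 6*((x - 1) + 5) = 24.
Step 4. [6*((x - 1) + 5) = 24] leading coefficient 6: divide by 6, so div: (x - 1) + 5 = 4.
Step 5. [(x - 1) + 5 = 4] subtract 5: x sits inside (… + 5), so sub: x - 1 = -1.
Step 6. [x - 1 = -1] the outer -1 inverts by adding 1 ⇒ sub: x = 0.

Answer: x ∈ {0}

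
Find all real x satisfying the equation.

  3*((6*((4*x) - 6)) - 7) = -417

Step 1. [3*((6*((4*x) - 6)) - 7) = -417] leading coefficient 3: divide by 3. So div: (6*((4*x) - 6)) - 7 = -139.
Step 2. [(6*((4*x) - 6)) - 7 = -139] 7 comes off first (add 7), so sub: 6*((4*x) - 6) = -132.
Step 3. [6*((4*x) - 6) = -132] LHS = 6·(…); ÷6 both sides ⇒ div: (4*x) - 6 = -22.
Step 4. [(4*x) - 6 = -22] -6 is outermost — add 6 both sides. So sub: 4*x = -16.
Step 5. [4*x = -16] divide by the outer 4. So div: x = -4.

Answer: x ∈ {-4}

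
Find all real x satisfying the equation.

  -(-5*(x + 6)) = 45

Step 1. [-(-5*(x + 6)) = 45] flip signs both sides ⇒ neg: -5*(x + 6) = -45.
Step 2. [-5*(x + 6) = -45] divide by the outer -5 ⇒ div: x + 6 = 9.
Step 3. [x + 6 = 9] the outer +6 inverts by subtracting 6. So sub: x = 3.

Answer: x ∈ {3}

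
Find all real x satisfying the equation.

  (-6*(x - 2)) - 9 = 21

Step 1. [(-6*(x - 2)) - 9 = 21] peel the -9: add 9 from each side, so sub: -6*(x - 2) = 30.
Step 2. [-6*(x - 2) = 30] -6 out front; divide by -6 ⇒ div: x - 2 = -5.
Step 3. [x - 2 = -5] -2 is outermost — add 2 both sides, so sub: x = -3.

Answer: x ∈ {-3}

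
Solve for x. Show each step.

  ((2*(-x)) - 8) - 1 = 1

Step 1. [((2*(-x)) - 8) - 1 = 1] add 1: x sits inside (… - 1) ⇒ sub: (2*(-x)) - 8 = 2.
Step 2. [(2*(-x)) - 8 = 2] -8 is outermost — add 8 both sides, so sub: 2*(-x) = 10.
Step 3. [2*(-x) = 10] LHS = 2·(…); ÷2 both sides ⇒ div: -x = 5.
Step 4. [-x = 5] LHS negated; negate both sides, so neg: x = -5.

Answer: x ∈ {-5}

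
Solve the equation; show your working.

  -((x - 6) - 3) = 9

Step 1. [-((x - 6) - 3) = 9] flip signs both sides ⇒ neg: (x - 6) - 3 = -9.
Step 2. [(x - 6) - 3 = -9] peel the -3: add 3 from each side. So sub: x - 6 = -6.
Step 3. [x - 6 = -6] peel the -6: add 6 from each side ⇒ sub: x = 0.

Answer: x ∈ {0}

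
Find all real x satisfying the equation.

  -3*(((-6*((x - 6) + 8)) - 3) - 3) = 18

Step 1. [-3*(((-6*((x - 6) + 8)) - 3) - 3) = 18] leading coefficient -3: divide by -3, so div: ((-6*((x - 6) + 8)) - 3) - 3 = -6.
Step 2. [((-6*((x - 6) + 8)) - 3) - 3 = -6] the outer -3 inverts by adding 3, so sub: (-6*((x - 6) + 8)) - 3 = -3.
Step 3. [(-6*((x - 6) + 8)) - 3 = -3] the outer -3 inverts by adding 3 ⇒ sub: -6*((x - 6) + 8) = 0.
Step 4. [-6*((x - 6) + 8) = 0] -6 out front; divide by -6, so div: (x - 6) + 8 = 0.
Step 5. [(x - 6) + 8 = 0] +8 is outermost — subtract 8 both sides ⇒ sub: x - 6 = -8.
Step 6. [x - 6 = -8] peel the -6: add 6 from each side, so sub: x = -2.

Answer: x ∈ {-2}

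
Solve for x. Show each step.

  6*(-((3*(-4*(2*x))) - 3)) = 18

Step 1. [6*(-((3*(-4*(2*x))) - 3)) = 18] leading coefficient 6: divide by 6 ⇒ div: -((3*(-4*(2*x))) - 3) = 3.
Step 2. [-((3*(-4*(2*x))) - 3) = 3] LHS negated; negate both sides, so neg: (3*(-4*(2*x))) - 3 = -3.
Step 3. [(3*(-4*(2*x))) - 3 = -3] 3 divides every term; factor it out. So factor: (-4*(2*x)) - 1 = -1.
Step 4. [(-4*(2*x)) - 1 = -1] add 1: x sits inside (… - 1), so sub: -4*(2*x) = 0.
Step 5. [-4*(2*x) = 0] leading coefficient -4: divide by -4 ⇒ div: 2*x = 0.
Step 6. [2*x = 0] LHS = 2·(…); ÷2 both sides, so div: x = 0.

Answer: x ∈ {0}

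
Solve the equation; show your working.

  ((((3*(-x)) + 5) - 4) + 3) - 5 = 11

Step 1. [((((3*(-x)) + 5) - 4) + 3) - 5 = 11] peel the -5: add 5 from each side ⇒ sub: (((3*(-x)) + 5) - 4) + 3 = 16.
Step 2. [(((3*(-x)) + 5) - 4) + 3 = 16] subtract 3: x sits inside (… + 3). So sub: ((3*(-x)) + 5) - 4 = 13.
Step 3. [((3*(-x)) + 5) - 4 = 13] 4 comes off first (add 4), so sub: (3*(-x)) + 5 = 17.
Step 4. [(3*(-x)) + 5 = 17] +5 is outermost — subtract 5 both sides. So sub: 3*(-x) = 12.
Step 5. [3*(-x) = 12] leading coefficient 3: divide by 3, so div: -x = 4.
Step 6. [-x = 4] leading − — multiply by −1. So neg: x = -4.

Answer: x ∈ {-4}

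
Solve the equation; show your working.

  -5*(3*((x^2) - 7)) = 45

Step 1. [-5*(3*((x^2) - 7)) = 45] leading coefficient -5: divide by -5. So div: 3*((x^2) - 7) = -9.
Step 2. [3*((x^2) - 7) = -9] 3·(inner) — divide through by 3, so div: (x^2) - 7 = -3.
Step 3. [(x^2) - 7 = -3] add 7: x sits inside (… - 7). So sub: x^2 = 4.
Step 4. [x^2 = 4] √ both sides: 4 ≥ 0 gives two branches ⇒ sqrt: x = 2 or -2.

Answer: x ∈ {-2, 2}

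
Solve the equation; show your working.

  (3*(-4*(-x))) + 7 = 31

Step 1. [(3*(-4*(-x))) + 7 = 31] peel the +7: subtract 7 from each side, so sub: 3*(-4*(-x)) = 24.
Step 2. [3*(-4*(-x)) = 24] 3·(inner) — divide through by 3 ⇒ div: -4*(-x) = 8.
Step 3. [-4*(-x) = 8] -4·(inner) — divide through by -4. So div: -x = -2.
Step 4. [-x = -2] flip signs both sides. So neg: x = 2.

Answer: x ∈ {2}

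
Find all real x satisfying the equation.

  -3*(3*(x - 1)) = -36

Step 1. [-3*(3*(x - 1)) = -36] LHS = -3·(…); ÷-3 both sides, so div: 3*(x - 1) = 12.
Step 2. [3*(x - 1) = 12] divide by the outer 3, so div: x - 1 = 4.
Step 3. [x - 1 = 4] add 1: x sits inside (… - 1). So sub: x = 5.

Answer: x ∈ {5}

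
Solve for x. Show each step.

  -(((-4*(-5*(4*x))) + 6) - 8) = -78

Step 1. [-(((-4*(-5*(4*x))) + 6) - 8) = -78] leading − — multiply by −1, so neg: ((-4*(-5*(4*x))) + 6) - 8 = 78.
Step 2. [((-4*(-5*(4*x))) + 6) - 8 = 78] 8 comes off first (add 8). So sub: (-4*(-5*(4*x))) + 6 = 86.
Step 3. [(-4*(-5*(4*x))) + 6 = 86] +6 is outermost — subtract 6 both sides, so sub: -4*(-5*(4*x)) = 80.
Step 4. [-4*(-5*(4*x)) = 80] divide by the outer -4, so div: -5*(4*x) = -20.
Step 5. [-5*(4*x) = -20] LHS = -5·(…); ÷-5 both sides. So div: 4*x = 4.
Step 6. [4*x = 4] divide by the outer 4 ⇒ div: x = 1.

Answer: x ∈ {1}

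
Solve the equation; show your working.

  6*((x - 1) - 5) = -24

Step 1. [6*((x - 1) - 5) = -24] divide by the outer 6 ⇒ div: (x - 1) - 5 = -4.
Step 2. [(x - 1) - 5 = -4] -5 is outermost — add 5 both sides. So sub: x - 1 = 1.
Step 3. [x - 1 = 1] 1 comes off first (add 1). So sub: x = 2.

Answer: x ∈ {2}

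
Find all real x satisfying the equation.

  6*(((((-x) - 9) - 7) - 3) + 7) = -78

Step 1. [6*(((((-x) - 9) - 7) - 3) + 7) = -78] 6·(inner) — divide through by 6, so div: ((((-x) - 9) - 7) - 3) + 7 = -13.
Step 2. [((((-x) - 9) - 7) - 3) + 7 = -13] subtract 7: x sits inside (… + 7), so sub: (((-x) - 9) - 7) - 3 = -20.
Step 3. [(((-x) - 9) - 7) - 3 = -20] the outer -3 inverts by adding 3, so sub: ((-x) - 9) - 7 = -17.
Step 4. [((-x) - 9) - 7 = -17] add 7: x sits inside (… - 7). So sub: (-x) - 9 = -10.
Step 5. [(-x) - 9 = -10] the outer -9 inverts by adding 9. So sub: -x = -1.
Step 6. [-x = -1] flip signs both sides, so neg: x = 1.

Answer: x ∈ {1}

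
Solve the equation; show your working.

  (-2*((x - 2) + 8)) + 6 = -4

Step 1. [(-2*((x - 2) + 8)) + 6 = -4] subtract 6: x sits inside (… + 6), so sub: -2*((x - 2) + 8) = -10.
Step 2. [-2*((x - 2) + 8) = -10] LHS = -2·(…); ÷-2 both sides. So div: (x - 2) + 8 = 5.
Step 3. [(x - 2) + 8 = 5] the outer +8 inverts by subtracting 8. So sub: x - 2 = -3.
Step 4. [x - 2 = -3] the outer -2 inverts by adding 2, so sub: x = -1.

Answer: x ∈ {-1}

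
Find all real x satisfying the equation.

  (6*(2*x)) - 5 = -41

Step 1. [(6*(2*x)) - 5 = -41] 5 comes off first (add 5), so sub: 6*(2*x) = -36.
Step 2. [6*(2*x) = -36] 6·(inner) — divide through by 6 ⇒ div: 2*x = -6.
Step 3. [2*x = -6] LHS = 2·(…); ÷2 both sides. So div: x = -3.

Answer: x ∈ {-3}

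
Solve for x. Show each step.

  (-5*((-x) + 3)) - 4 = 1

Step 1. [(-5*((-x) + 3)) - 4 = 1] the outer -4 inverts by adding 4, so sub: -5*((-x) + 3) = 5.
Step 2. [-5*((-x) + 3) = 5] -5 out front; divide by -5, so div: (-x) + 3 = -1.
Step 3. [(-x) + 3 = -1] the outer +3 inverts by subtracting 3. So sub: -x = -4.
Step 4. [-x = -4] flip signs both sides ⇒ neg: x = 4.

Answer: x ∈ {4}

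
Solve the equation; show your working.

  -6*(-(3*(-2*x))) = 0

Step 1. [-6*(-(3*(-2*x))) = 0] -6 out front; divide by -6. So div: -(3*(-2*x)) = 0.
Step 2. [-(3*(-2*x)) = 0] flip signs both sides ⇒ neg: 3*(-2*x) = 0.
Step 3. [3*(-2*x) = 0] 3·(inner) — divide through by 3 ⇒ div: -2*x = 0.
Step 4. [-2*x = 0] -2 out front; divide by -2. So div: x = 0.

Answer: x ∈ {0}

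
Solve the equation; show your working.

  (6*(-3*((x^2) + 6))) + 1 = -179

Step 1. [(6*(-3*((x^2) + 6))) + 1 = -179] +1 is outermost — subtract 1 both sides, so sub: 6*(-3*((x^2) + 6)) = -180.
Step 2. [6*(-3*((x^2) + 6)) = -180] LHS = 6·(…); ÷6 both sides ⇒ div: -3*((x^2) + 6) = -30.
Step 3. [-3*((x^2) + 6) = -30] divide by the outer -3 ⇒ div: (x^2) + 6 = 10.
Step 4. [(x^2) + 6 = 10] peel the +6: subtract 6 from each side, so sub: x^2 = 4.
Step 5. [x^2 = 4] √ both sides: 4 ≥ 0 gives two branches. So sqrt: x = 2 or -2.

Answer: x ∈ {-2, 2}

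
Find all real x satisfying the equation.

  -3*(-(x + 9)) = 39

Step 1. [-3*(-(x + 9)) = 39] LHS = -3·(…); ÷-3 both sides. So div: -(x + 9) = -13.
Step 2. [-(x + 9) = -13] LHS negated; negate both sides ⇒ neg: x + 9 = 13.
Step 3. [x + 9 = 13] peel the +9: subtract 9 from each side ⇒ sub: x = 4.

Answer: x ∈ {4}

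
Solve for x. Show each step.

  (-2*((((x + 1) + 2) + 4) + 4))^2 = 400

Step 1. [(-2*((((x + 1) + 2) + 4) + 4))^2 = 400] 400 ≥ 0, LHS is (·)² — take ±√ ⇒ sqrt: -2*((((x + 1) + 2) + 4) + 4) = 20 or -20.
Step 2. [-2*((((x + 1) + 2) + 4) + 4) = 20 or -20] leading coefficient -2: divide by -2, so div: (((x + 1) + 2) + 4) + 4 = -10 or 10.
Step 3. [(((x + 1) + 2) + 4) + 4 = -10 or 10] the outer +4 inverts by subtracting 4. So sub: ((x + 1) + 2) + 4 = -14 or 6.
Step 4. [((x + 1) + 2) + 4 = -14 or 6] 4 comes off first (subtract 4) ⇒ sub: (x + 1) + 2 = -18 or 2.
Step 5. [(x + 1) + 2 = -18 or 2] +2 is outermost — subtract 2 both sides ⇒ sub: x + 1 = -20 or 0.
Step 6. [x + 1 = -20 or 0] +1 is outermost — subtract 1 both sides ⇒ sub: x = -21 or -1.

Answer: x ∈ {-21, -1}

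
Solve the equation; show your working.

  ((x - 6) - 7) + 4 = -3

Step 1. [((x - 6) - 7) + 4 = -3] subtract 4: x sits inside (… + 4) ⇒ sub: (x - 6) - 7 = -7.
Step 2. [(x - 6) - 7 = -7] the outer -7 inverts by adding 7, so sub: x - 6 = 0.
Step 3. [x - 6 = 0] peel the -6: add 6 from each side ⇒ sub: x = 6.

Answer: x ∈ {6}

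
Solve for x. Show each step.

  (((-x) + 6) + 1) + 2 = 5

Step 1. [(((-x) + 6) + 1) + 2 = 5] the outer +2 inverts by subtracting 2. So sub: ((-x) + 6) + 1 = 3.
Step 2. [((-x) + 6) + 1 = 3] 1 comes off first (subtract 1) ⇒ sub: (-x) + 6 = 2.
Step 3. [(-x) + 6 = 2] peel the +6: subtract 6 from each side. So sub: -x = -4.
Step 4. [-x = -4] flip signs both sides. So neg: x = 4.

Answer: x ∈ {4}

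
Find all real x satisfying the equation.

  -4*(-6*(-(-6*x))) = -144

Step 1. [-4*(-6*(-(-6*x))) = -144] divide by the outer -4. So div: -6*(-(-6*x)) = 36.
Step 2. [-6*(-(-6*x)) = 36] divide by the outer -6 ⇒ div: -(-6*x) = -6.
Step 3. [-(-6*x) = -6] LHS negated; negate both sides. So neg: -6*x = 6.
Step 4. [-6*x = 6] leading coefficient -6: divide by -6 ⇒ div: x = -1.

Answer: x ∈ {-1}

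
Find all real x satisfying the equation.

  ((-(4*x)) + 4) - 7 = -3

Step 1. [((-(4*x)) + 4) - 7 = -3] 7 comes off first (add 7). So sub: (-(4*x)) + 4 = 4.
Step 2. [(-(4*x)) + 4 = 4] 4 comes off first (subtract 4), so sub: -(4*x) = 0.
Step 3. [-(4*x) = 0] flip signs both sides, so neg: 4*x = 0.
Step 4. [4*x = 0] 4 out front; divide by 4. So div: x = 0.

Answer: x ∈ {0}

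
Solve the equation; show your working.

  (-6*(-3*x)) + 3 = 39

Step 1. [(-6*(-3*x)) + 3 = 39] subtract 3: x sits inside (… + 3). So sub: -6*(-3*x) = 36.
Step 2. [-6*(-3*x) = 36] -6 out front; divide by -6. So div: -3*x = -6.
Step 3. [-3*x = -6] -3·(inner) — divide through by -3. So div: x = 2.

Answer: x ∈ {2}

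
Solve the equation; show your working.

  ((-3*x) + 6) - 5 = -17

Step 1. [((-3*x) + 6) - 5 = -17] add 5: x sits inside (… - 5) ⇒ sub: (-3*x) + 6 = -12.
Step 2. [(-3*x) + 6 = -12] common factor -3 (LHS and -12) — divide through. So factor: x - 2 = 4.
Step 3. [x - 2 = 4] -2 is outermost — add 2 both sides. So sub: x = 6.

Answer: x ∈ {6}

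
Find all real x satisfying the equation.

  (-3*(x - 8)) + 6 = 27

Step 1. [(-3*(x - 8)) + 6 = 27] common factor -3 (LHS and 27) — divide through, so factor: (x - 8) - 2 = -9.
Step 2. [(x - 8) - 2 = -9] -2 is outermost — add 2 both sides, so sub: x - 8 = -7.
Step 3. [x - 8 = -7] peel the -8: add 8 from each side, so sub: x = 1.

Answer: x ∈ {1}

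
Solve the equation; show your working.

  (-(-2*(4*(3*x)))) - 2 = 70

Step 1. [(-(-2*(4*(3*x)))) - 2 = 70] the outer -2 inverts by adding 2, so sub: -(-2*(4*(3*x))) = 72.
Step 2. [-(-2*(4*(3*x))) = 72] leading − — multiply by −1, so neg: -2*(4*(3*x)) = -72.
Step 3. [-2*(4*(3*x)) = -72] leading coefficient -2: divide by -2. So div: 4*(3*x) = 36.
Step 4. [4*(3*x) = 36] 4·(inner) — divide through by 4. So div: 3*x = 9.
Step 5. [3*x = 9] leading coefficient 3: divide by 3. So div: x = 3.

Answer: x ∈ {3}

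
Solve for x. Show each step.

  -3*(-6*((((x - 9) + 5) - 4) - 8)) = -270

Step 1. [-3*(-6*((((x - 9) + 5) - 4) - 8)) = -270] leading coefficient -3: divide by -3. So div: -6*((((x - 9) + 5) - 4) - 8) = 90.
Step 2. [-6*((((x - 9) + 5) - 4) - 8) = 90] -6 out front; divide by -6. So div: (((x - 9) + 5) - 4) - 8 = -15.
Step 3. [(((x - 9) + 5) - 4) - 8 = -15] the outer -8 inverts by adding 8. So sub: ((x - 9) + 5) - 4 = -7.
Step 4. [((x - 9) + 5) - 4 = -7] peel the -4: add 4 from each side, so sub: (x - 9) + 5 = -3.
Step 5. [(x - 9) + 5 = -3] subtract 5: x sits inside (… + 5) ⇒ sub: x - 9 = -8.
Step 6. [x - 9 = -8] the outer -9 inverts by adding 9. So sub: x = 1.

Answer: x ∈ {1}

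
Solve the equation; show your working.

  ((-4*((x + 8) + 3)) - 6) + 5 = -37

Step 1. [((-4*((x + 8) + 3)) - 6) + 5 = -37] 5 comes off first (subtract 5). So sub: (-4*((x + 8) + 3)) - 6 = -42.
Step 2. [(-4*((x + 8) + 3)) - 6 = -42] add 6: x sits inside (… - 6) ⇒ sub: -4*((x + 8) + 3) = -36.
Step 3. [-4*((x + 8) + 3) = -36] divide by the outer -4. So div: (x + 8) + 3 = 9.
Step 4. [(x + 8) + 3 = 9] the outer +3 inverts by subtracting 3. So sub: x + 8 = 6.
Step 5. [x + 8 = 6] peel the +8: subtract 8 from each side, so sub: x = -2.

Answer: x ∈ {-2}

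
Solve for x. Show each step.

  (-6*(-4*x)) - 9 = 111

Step 1. [(-6*(-4*x)) - 9 = 111] the outer -9 inverts by adding 9. So sub: -6*(-4*x) = 120.
Step 2. [-6*(-4*x) = 120] LHS = -6·(…); ÷-6 both sides ⇒ div: -4*x = -20.
Step 3. [-4*x = -20] leading coefficient -4: divide by -4. So div: x = 5.

Answer: x ∈ {5}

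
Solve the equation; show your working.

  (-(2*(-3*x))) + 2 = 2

Step 1. [(-(2*(-3*x))) + 2 = 2] subtract 2: x sits inside (… + 2), so sub: -(2*(-3*x)) = 0.
Step 2. [-(2*(-3*x)) = 0] leading − — multiply by −1 ⇒ neg: 2*(-3*x) = 0.
Step 3. [2*(-3*x) = 0] LHS = 2·(…); ÷2 both sides, so div: -3*x = 0.
Step 4. [-3*x = 0] divide by the outer -3, so div: x = 0.

Answer: x ∈ {0}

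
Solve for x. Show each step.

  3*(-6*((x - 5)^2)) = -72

Step 1. [3*(-6*((x - 5)^2)) = -72] divide by the outer 3, so div: -6*((x - 5)^2) = -24.
Step 2. [-6*((x - 5)^2) = -24] divide by the outer -6. So div: (x - 5)^2 = 4.
Step 3. [(x - 5)^2 = 4] √ both sides: 4 ≥ 0 gives two branches, so sqrt: x - 5 = 2 or -2.
Step 4. [x - 5 = 2 or -2] the outer -5 inverts by adding 5 ⇒ sub: x = 7 or 3.

Answer: x ∈ {3, 7}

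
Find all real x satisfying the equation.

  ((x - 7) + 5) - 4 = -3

Step 1. [((x - 7) + 5) - 4 = -3] -4 is outermost — add 4 both sides ⇒ sub: (x - 7) + 5 = 1.
Step 2. [(x - 7) + 5 = 1] peel the +5: subtract 5 from each side. So sub: x - 7 = -4.
Step 3. [x - 7 = -4] -7 is outermost — add 7 both sides. So sub: x = 3.

Answer: x ∈ {3}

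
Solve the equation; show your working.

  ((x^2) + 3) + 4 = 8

Step 1. [((x^2) + 3) + 4 = 8] the outer +4 inverts by subtracting 4 ⇒ sub: (x^2) + 3 = 4.
Step 2. [(x^2) + 3 = 4] the outer +3 inverts by subtracting 3 ⇒ sub: x^2 = 1.
Step 3. [x^2 = 1] √ both sides: 1 ≥ 0 gives two branches, so sqrt: x = 1 or -1.

Answer: x ∈ {-1, 1}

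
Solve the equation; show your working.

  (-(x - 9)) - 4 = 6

Step 1. [(-(x - 9)) - 4 = 6] add 4: x sits inside (… - 4) ⇒ sub: -(x - 9) = 10.
Step 2. [-(x - 9) = 10] flip signs both sides. So neg: x - 9 = -10.
Step 3. [x - 9 = -10] peel the -9: add 9 from each side. So sub: x = -1.

Answer: x ∈ {-1}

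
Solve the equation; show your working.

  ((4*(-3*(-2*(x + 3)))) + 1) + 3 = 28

Step 1. [((4*(-3*(-2*(x + 3)))) + 1) + 3 = 28] +3 is outermost — subtract 3 both sides. So sub: (4*(-3*(-2*(x + 3)))) + 1 = 25.
Step 2. [(4*(-3*(-2*(x + 3)))) + 1 = 25] peel the +1: subtract 1 from each side. So sub: 4*(-3*(-2*(x + 3))) = 24.
Step 3. [4*(-3*(-2*(x + 3))) = 24] LHS = 4·(…); ÷4 both sides, so div: -3*(-2*(x + 3)) = 6.
Step 4. [-3*(-2*(x + 3)) = 6] leading coefficient -3: divide by -3. So div: -2*(x + 3) = -2.
Step 5. [-2*(x + 3) = -2] -2 out front; divide by -2. So div: x + 3 = 1.
Step 6. [x + 3 = 1] subtract 3: x sits inside (… + 3) ⇒ sub: x = -2.

Answer: x ∈ {-2}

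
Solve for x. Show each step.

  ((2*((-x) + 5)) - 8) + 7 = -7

Step 1. [((2*((-x) + 5)) - 8) + 7 = -7] the outer +7 inverts by subtracting 7, so sub: (2*((-x) + 5)) - 8 = -14.
Step 2. [(2*((-x) + 5)) - 8 = -14] common factor 2 (LHS and -14) — divide through, so factor: ((-x) + 5) - 4 = -7.
Step 3. [((-x) + 5) - 4 = -7] the outer -4 inverts by adding 4 ⇒ sub: (-x) + 5 = -3.
Step 4. [(-x) + 5 = -3] the outer +5 inverts by subtracting 5, so sub: -x = -8.
Step 5. [-x = -8] LHS negated; negate both sides, so neg: x = 8.

Answer: x ∈ {8}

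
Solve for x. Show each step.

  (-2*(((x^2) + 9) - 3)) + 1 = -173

Step 1. [(-2*(((x^2) + 9) - 3)) + 1 = -173] 1 comes off first (subtract 1), so sub: -2*(((x^2) + 9) - 3) = -174.
Step 2. [-2*(((x^2) + 9) - 3) = -174] divide by the outer -2 ⇒ div: ((x^2) + 9) - 3 = 87.
Step 3. [((x^2) + 9) - 3 = 87] -3 is outermost — add 3 both sides. So sub: (x^2) + 9 = 90.
Step 4. [(x^2) + 9 = 90] subtract 9: x sits inside (… + 9). So sub: x^2 = 81.
Step 5. [x^2 = 81] LHS squared, RHS 81 ≥ 0: apply √ (±) ⇒ sqrt: x = 9 or -9.

Answer: x ∈ {-9, 9}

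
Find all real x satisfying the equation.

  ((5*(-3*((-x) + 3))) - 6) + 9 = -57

Step 1. [((5*(-3*((-x) + 3))) - 6) + 9 = -57] subtract 9: x sits inside (… + 9). So sub: (5*(-3*((-x) + 3))) - 6 = -66.
Step 2. [(5*(-3*((-x) + 3))) - 6 = -66] peel the -6: add 6 from each side. So sub: 5*(-3*((-x) + 3)) = -60.
Step 3. [5*(-3*((-x) + 3)) = -60] 5 out front; divide by 5 ⇒ div: -3*((-x) + 3) = -12.
Step 4. [-3*((-x) + 3) = -12] LHS = -3·(…); ÷-3 both sides, so div: (-x) + 3 = 4.
Step 5. [(-x) + 3 = 4] subtract 3: x sits inside (… + 3). So sub: -x = 1.
Step 6. [-x = 1] flip signs both sides, so neg: x = -1.

Answer: x ∈ {-1}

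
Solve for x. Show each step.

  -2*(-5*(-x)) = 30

Step 1. [-2*(-5*(-x)) = 30] -2 out front; divide by -2. So div: -5*(-x) = -15.
Step 2. [-5*(-x) = -15] -5·(inner) — divide through by -5. So div: -x = 3.
Step 3. [-x = 3] flip signs both sides. So neg: x = -3.

Answer: x ∈ {-3}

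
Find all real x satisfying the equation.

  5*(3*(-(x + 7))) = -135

Step 1. [5*(3*(-(x + 7))) = -135] 5 out front; divide by 5 ⇒ div: 3*(-(x + 7)) = -27.
Step 2. [3*(-(x + 7)) = -27] LHS = 3·(…); ÷3 both sides, so div: -(x + 7) = -9.
Step 3. [-(x + 7) = -9] flip signs both sides ⇒ neg: x + 7 = 9.
Step 4. [x + 7 = 9] +7 is outermost — subtract 7 both sides. So sub: x = 2.

Answer: x ∈ {2}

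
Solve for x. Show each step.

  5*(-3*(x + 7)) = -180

Step 1. [5*(-3*(x + 7)) = -180] LHS = 5·(…); ÷5 both sides ⇒ div: -3*(x + 7) = -36.
Step 2. [-3*(x + 7) = -36] LHS = -3·(…); ÷-3 both sides ⇒ div: x + 7 = 12.
Step 3. [x + 7 = 12] subtract 7: x sits inside (… + 7). So sub: x = 5.

Answer: x ∈ {5}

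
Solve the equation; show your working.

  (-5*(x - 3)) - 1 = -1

Step 1. [(-5*(x - 3)) - 1 = -1] -1 is outermost — add 1 both sides ⇒ sub: -5*(x - 3) = 0.
Step 2. [-5*(x - 3) = 0] -5 out front; divide by -5, so div: x - 3 = 0.
Step 3. [x - 3 = 0] -3 is outermost — add 3 both sides. So sub: x = 3.

Answer: x ∈ {3}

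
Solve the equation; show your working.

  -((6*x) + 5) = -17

Step 1. [-((6*x) + 5) = -17] LHS negated; negate both sides ⇒ neg: (6*x) + 5 = 17.
Step 2. [(6*x) + 5 = 17] subtract 5: x sits inside (… + 5). So sub: 6*x = 12.
Step 3. [6*x = 12] leading coefficient 6: divide by 6, so div: x = 2.

Answer: x ∈ {2}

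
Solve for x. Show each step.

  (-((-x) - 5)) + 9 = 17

Step 1. [(-((-x) - 5)) + 9 = 17] +9 is outermost — subtract 9 both sides ⇒ sub: -((-x) - 5) = 8.
Step 2. [-((-x) - 5) = 8] LHS negated; negate both sides ⇒ neg: (-x) - 5 = -8.
Step 3. [(-x) - 5 = -8] 5 comes off first (add 5). So sub: -x = -3.
Step 4. [-x = -3] leading − — multiply by −1. So neg: x = 3.

Answer: x ∈ {3}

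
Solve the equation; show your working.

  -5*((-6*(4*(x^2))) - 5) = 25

Step 1. [-5*((-6*(4*(x^2))) - 5) = 25] divide by the outer -5, so div: (-6*(4*(x^2))) - 5 = -5.
Step 2. [(-6*(4*(x^2))) - 5 = -5] 5 comes off first (add 5) ⇒ sub: -6*(4*(x^2)) = 0.
Step 3. [-6*(4*(x^2)) = 0] LHS = -6·(…); ÷-6 both sides. So div: 4*(x^2) = 0.
Step 4. [4*(x^2) = 0] divide by the outer 4, so div: x^2 = 0.
Step 5. [x^2 = 0] LHS squared, RHS 0 ≥ 0: apply √ (±). So sqrt: x = 0.

Answer: x ∈ {0}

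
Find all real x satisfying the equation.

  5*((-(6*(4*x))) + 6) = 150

Step 1. [5*((-(6*(4*x))) + 6) = 150] 5·(inner) — divide through by 5. So div: (-(6*(4*x))) + 6 = 30.
Step 2. [(-(6*(4*x))) + 6 = 30] +6 is outermost — subtract 6 both sides ⇒ sub: -(6*(4*x)) = 24.
Step 3. [-(6*(4*x)) = 24] LHS negated; negate both sides. So neg: 6*(4*x) = -24.
Step 4. [6*(4*x) = -24] 6·(inner) — divide through by 6, so div: 4*x = -4.
Step 5. [4*x = -4] LHS = 4·(…); ÷4 both sides. So div: x = -1.

Answer: x ∈ {-1}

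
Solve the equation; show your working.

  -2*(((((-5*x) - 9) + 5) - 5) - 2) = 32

Step 1. [-2*(((((-5*x) - 9) + 5) - 5) - 2) = 32] -2·(inner) — divide through by -2 ⇒ div: ((((-5*x) - 9) + 5) - 5) - 2 = -16.
Step 2. [((((-5*x) - 9) + 5) - 5) - 2 = -16] -2 is outermost — add 2 both sides, so sub: (((-5*x) - 9) + 5) - 5 = -14.
Step 3. [(((-5*x) - 9) + 5) - 5 = -14] the outer -5 inverts by adding 5, so sub: ((-5*x) - 9) + 5 = -9.
Step 4. [((-5*x) - 9) + 5 = -9] subtract 5: x sits inside (… + 5). So sub: (-5*x) - 9 = -14.
Step 5. [(-5*x) - 9 = -14] 9 comes off first (add 9). So sub: -5*x = -5.
Step 6. [-5*x = -5] -5·(inner) — divide through by -5. So div: x = 1.

Answer: x ∈ {1}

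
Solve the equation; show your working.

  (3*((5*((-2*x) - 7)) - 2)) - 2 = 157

Step 1. [(3*((5*((-2*x) - 7)) - 2)) - 2 = 157] the outer -2 inverts by adding 2. So sub: 3*((5*((-2*x) - 7)) - 2) = 159.
Step 2. [3*((5*((-2*x) - 7)) - 2) = 159] 3·(inner) — divide through by 3 ⇒ div: (5*((-2*x) - 7)) - 2 = 53.
Step 3. [(5*((-2*x) - 7)) - 2 = 53] -2 is outermost — add 2 both sides. So sub: 5*((-2*x) - 7) = 55.
Step 4. [5*((-2*x) - 7) = 55] divide by the outer 5, so div: (-2*x) - 7 = 11.
Step 5. [(-2*x) - 7 = 11] 7 comes off first (add 7), so sub: -2*x = 18.
Step 6. [-2*x = 18] leading coefficient -2: divide by -2 ⇒ div: x = -9.

Answer: x ∈ {-9}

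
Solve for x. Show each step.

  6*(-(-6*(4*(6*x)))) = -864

Step 1. [6*(-(-6*(4*(6*x)))) = -864] 6 out front; divide by 6 ⇒ div: -(-6*(4*(6*x))) = -144.
Step 2. [-(-6*(4*(6*x))) = -144] flip signs both sides. So neg: -6*(4*(6*x)) = 144.
Step 3. [-6*(4*(6*x)) = 144] leading coefficient -6: divide by -6, so div: 4*(6*x) = -24.
Step 4. [4*(6*x) = -24] leading coefficient 4: divide by 4. So div: 6*x = -6.
Step 5. [6*x = -6] 6 out front; divide by 6 ⇒ div: x = -1.

Answer: x ∈ {-1}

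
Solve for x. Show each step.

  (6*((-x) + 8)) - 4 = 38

Step 1. [(6*((-x) + 8)) - 4 = 38] 4 comes off first (add 4). So sub: 6*((-x) + 8) = 42.
Step 2. [6*((-x) + 8) = 42] 6 out front; divide by 6 ⇒ div: (-x) + 8 = 7.
Step 3. [(-x) + 8 = 7] subtract 8: x sits inside (… + 8). So sub: -x = -1.
Step 4. [-x = -1] flip signs both sides, so neg: x = 1.

Answer: x ∈ {1}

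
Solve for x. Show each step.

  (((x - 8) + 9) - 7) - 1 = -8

Step 1. [(((x - 8) + 9) - 7) - 1 = -8] the outer -1 inverts by adding 1. So sub: ((x - 8) + 9) - 7 = -7.
Step 2. [((x - 8) + 9) - 7 = -7] peel the -7: add 7 from each side ⇒ sub: (x - 8) + 9 = 0.
Step 3. [(x - 8) + 9 = 0] subtract 9: x sits inside (… + 9). So sub: x - 8 = -9.
Step 4. [x - 8 = -9] 8 comes off first (add 8), so sub: x = -1.

Answer: x ∈ {-1}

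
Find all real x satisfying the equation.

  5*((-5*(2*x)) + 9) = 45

Step 1. [5*((-5*(2*x)) + 9) = 45] divide by the outer 5. So div: (-5*(2*x)) + 9 = 9.
Step 2. [(-5*(2*x)) + 9 = 9] +9 is outermost — subtract 9 both sides, so sub: -5*(2*x) = 0.
Step 3. [-5*(2*x) = 0] leading coefficient -5: divide by -5. So div: 2*x = 0.
Step 4. [2*x = 0] LHS = 2·(…); ÷2 both sides, so div: x = 0.

Answer: x ∈ {0}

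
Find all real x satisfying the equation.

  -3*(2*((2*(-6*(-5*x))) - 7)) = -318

Step 1. [-3*(2*((2*(-6*(-5*x))) - 7)) = -318] -3·(inner) — divide through by -3 ⇒ div: 2*((2*(-6*(-5*x))) - 7) = 106.
Step 2. [2*((2*(-6*(-5*x))) - 7) = 106] 2·(inner) — divide through by 2 ⇒ div: (2*(-6*(-5*x))) - 7 = 53.
Step 3. [(2*(-6*(-5*x))) - 7 = 53] peel the -7: add 7 from each side ⇒ sub: 2*(-6*(-5*x)) = 60.
Step 4. [2*(-6*(-5*x)) = 60] divide by the outer 2 ⇒ div: -6*(-5*x) = 30.
Step 5. [-6*(-5*x) = 30] -6 out front; divide by -6. So div: -5*x = -5.
Step 6. [-5*x = -5] -5·(inner) — divide through by -5 ⇒ div: x = 1.

Answer: x ∈ {1}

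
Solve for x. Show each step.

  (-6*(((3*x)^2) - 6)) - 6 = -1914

Step 1. [(-6*(((3*x)^2) - 6)) - 6 = -1914] -6 divides every term; factor it out. So factor: (((3*x)^2) - 6) + 1 = 319.
Step 2. [(((3*x)^2) - 6) + 1 = 319] +1 is outermost — subtract 1 both sides, so sub: ((3*x)^2) - 6 = 318.
Step 3. [((3*x)^2) - 6 = 318] 6 comes off first (add 6), so sub: (3*x)^2 = 324.
Step 4. [(3*x)^2 = 324] 324 ≥ 0, LHS is (·)² — take ±√. So sqrt: 3*x = 18 or -18.
Step 5. [3*x = 18 or -18] divide by the outer 3. So div: x = 6 or -6.

Answer: x ∈ {-6, 6}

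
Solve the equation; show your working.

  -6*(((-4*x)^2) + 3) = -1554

Step 1. [-6*(((-4*x)^2) + 3) = -1554] LHS = -6·(…); ÷-6 both sides, so div: ((-4*x)^2) + 3 = 259.
Step 2. [((-4*x)^2) + 3 = 259] +3 is outermost — subtract 3 both sides, so sub: (-4*x)^2 = 256.
Step 3. [(-4*x)^2 = 256] √ both sides: 256 ≥ 0 gives two branches. So sqrt: -4*x = 16 or -16.
Step 4. [-4*x = 16 or -16] LHS = -4·(…); ÷-4 both sides ⇒ div: x = -4 or 4.

Answer: x ∈ {-4, 4}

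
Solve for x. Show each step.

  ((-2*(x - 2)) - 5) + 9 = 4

Step 1. [((-2*(x - 2)) - 5) + 9 = 4] subtract 9: x sits inside (… + 9) ⇒ sub: (-2*(x - 2)) - 5 = -5.
Step 2. [(-2*(x - 2)) - 5 = -5] add 5: x sits inside (… - 5). So sub: -2*(x - 2) = 0.
Step 3. [-2*(x - 2) = 0] -2·(inner) — divide through by -2 ⇒ div: x - 2 = 0.
Step 4. [x - 2 = 0] 2 comes off first (add 2), so sub: x = 2.

Answer: x ∈ {2}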